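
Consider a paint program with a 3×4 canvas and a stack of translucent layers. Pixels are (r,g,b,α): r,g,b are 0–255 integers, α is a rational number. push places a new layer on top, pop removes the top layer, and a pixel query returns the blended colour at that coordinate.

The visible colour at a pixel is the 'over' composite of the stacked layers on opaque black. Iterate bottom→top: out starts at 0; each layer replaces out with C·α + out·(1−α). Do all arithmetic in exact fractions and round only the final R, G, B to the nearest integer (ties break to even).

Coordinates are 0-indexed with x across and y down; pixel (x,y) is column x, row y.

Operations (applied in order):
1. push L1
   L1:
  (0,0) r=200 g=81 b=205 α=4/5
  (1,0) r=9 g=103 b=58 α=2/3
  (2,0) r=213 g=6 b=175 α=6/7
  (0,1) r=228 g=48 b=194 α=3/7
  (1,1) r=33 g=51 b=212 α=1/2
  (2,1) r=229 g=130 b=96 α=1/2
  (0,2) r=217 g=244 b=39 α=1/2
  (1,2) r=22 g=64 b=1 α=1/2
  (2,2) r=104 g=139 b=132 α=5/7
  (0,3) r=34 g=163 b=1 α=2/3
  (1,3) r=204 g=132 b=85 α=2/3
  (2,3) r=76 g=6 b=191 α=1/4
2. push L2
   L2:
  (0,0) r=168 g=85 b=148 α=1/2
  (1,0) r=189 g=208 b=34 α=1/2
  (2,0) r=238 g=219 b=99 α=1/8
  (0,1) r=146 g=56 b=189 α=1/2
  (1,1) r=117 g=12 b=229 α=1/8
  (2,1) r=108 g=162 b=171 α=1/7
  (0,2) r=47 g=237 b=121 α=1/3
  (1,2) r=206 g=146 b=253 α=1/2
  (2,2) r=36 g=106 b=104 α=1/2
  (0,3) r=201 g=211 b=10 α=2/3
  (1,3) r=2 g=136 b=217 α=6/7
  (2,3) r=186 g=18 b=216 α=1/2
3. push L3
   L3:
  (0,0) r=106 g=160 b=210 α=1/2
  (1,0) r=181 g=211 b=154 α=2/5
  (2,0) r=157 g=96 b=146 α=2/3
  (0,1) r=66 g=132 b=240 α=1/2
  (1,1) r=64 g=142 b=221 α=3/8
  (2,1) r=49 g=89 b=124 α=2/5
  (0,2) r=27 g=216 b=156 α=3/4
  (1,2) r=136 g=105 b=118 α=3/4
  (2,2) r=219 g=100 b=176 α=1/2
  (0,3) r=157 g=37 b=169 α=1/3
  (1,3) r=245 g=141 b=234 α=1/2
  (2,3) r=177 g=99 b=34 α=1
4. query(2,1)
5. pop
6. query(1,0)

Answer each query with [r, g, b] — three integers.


(2,1) stack=L1,L2,L3; from [0,0,0]:
L1 α=1/2: [229/2, 65, 48]
L2 α=1/7: [795/7, 552/7, 459/7]
L3 α=2/5: [3071/35, 2902/35, 3113/35]
= [88, 83, 89]

query (1,0) [L1,L2] — begin 0,0,0
after L1 α=2/3: [6, 206/3, 116/3]
after L2 α=1/2: [195/2, 415/3, 109/3]
→ [98, 138, 36]


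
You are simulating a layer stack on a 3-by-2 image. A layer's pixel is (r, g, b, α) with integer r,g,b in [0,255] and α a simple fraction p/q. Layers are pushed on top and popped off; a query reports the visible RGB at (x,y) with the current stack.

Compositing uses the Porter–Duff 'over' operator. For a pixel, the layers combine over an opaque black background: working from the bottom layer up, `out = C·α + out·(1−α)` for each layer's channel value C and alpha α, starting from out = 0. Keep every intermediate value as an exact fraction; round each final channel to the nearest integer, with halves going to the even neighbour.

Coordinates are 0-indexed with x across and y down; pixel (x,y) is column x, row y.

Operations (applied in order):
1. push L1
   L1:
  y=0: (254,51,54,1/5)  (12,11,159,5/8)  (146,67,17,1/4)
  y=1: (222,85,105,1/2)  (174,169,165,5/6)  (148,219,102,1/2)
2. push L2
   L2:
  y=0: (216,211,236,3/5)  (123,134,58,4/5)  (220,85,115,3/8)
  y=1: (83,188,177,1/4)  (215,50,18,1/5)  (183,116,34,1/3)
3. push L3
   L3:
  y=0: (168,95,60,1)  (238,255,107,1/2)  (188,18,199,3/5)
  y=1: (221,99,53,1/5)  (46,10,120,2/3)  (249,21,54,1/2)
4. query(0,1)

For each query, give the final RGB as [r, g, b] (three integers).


at x=0,y=1 over L1,L2,L3:
+L1 (α=1/2) → [111, 85/2, 105/2]
+L2 (α=1/4) → [104, 631/8, 669/8]
+L3 (α=1/5) → [637/5, 829/10, 155/2]
→ [127, 83, 78]


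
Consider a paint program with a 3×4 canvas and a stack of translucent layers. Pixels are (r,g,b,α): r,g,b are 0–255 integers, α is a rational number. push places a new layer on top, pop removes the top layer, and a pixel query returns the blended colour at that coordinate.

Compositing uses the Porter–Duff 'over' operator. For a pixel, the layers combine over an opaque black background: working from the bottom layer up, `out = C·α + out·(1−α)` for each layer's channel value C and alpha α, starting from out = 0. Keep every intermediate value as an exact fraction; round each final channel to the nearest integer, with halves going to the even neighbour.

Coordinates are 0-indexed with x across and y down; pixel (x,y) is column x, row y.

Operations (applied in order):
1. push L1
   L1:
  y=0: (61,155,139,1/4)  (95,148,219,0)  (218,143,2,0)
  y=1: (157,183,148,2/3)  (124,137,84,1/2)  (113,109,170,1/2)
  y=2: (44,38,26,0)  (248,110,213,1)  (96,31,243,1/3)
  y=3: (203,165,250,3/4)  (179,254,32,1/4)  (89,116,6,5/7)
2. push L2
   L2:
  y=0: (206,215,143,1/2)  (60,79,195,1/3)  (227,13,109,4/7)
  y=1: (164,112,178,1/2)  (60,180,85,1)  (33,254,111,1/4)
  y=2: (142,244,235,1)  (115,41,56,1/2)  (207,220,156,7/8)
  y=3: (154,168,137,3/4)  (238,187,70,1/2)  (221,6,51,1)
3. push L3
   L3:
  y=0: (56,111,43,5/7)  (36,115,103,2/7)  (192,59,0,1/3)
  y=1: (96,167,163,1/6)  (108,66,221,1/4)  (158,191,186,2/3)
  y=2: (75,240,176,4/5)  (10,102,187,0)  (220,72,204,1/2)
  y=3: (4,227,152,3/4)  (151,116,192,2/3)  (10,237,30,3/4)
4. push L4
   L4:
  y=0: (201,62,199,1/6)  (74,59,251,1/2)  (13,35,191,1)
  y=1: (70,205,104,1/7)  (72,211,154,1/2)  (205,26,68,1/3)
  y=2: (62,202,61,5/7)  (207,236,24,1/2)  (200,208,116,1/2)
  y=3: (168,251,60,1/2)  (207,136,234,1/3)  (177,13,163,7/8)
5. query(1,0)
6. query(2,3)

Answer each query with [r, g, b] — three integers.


(1,0) stack=L1,L2,L3,L4; from [0,0,0]:
L1 α=0: [0, 0, 0]
L2 α=1/3: [20, 79/3, 65]
L3 α=2/7: [172/7, 155/3, 531/7]
L4 α=1/2: [345/7, 166/3, 1144/7]
rounded: [49, 55, 163]

(2,3) stack=L1,L2,L3,L4; from [0,0,0]:
after L1 α=5/7: [445/7, 580/7, 30/7]
after L2 α=1: [221, 6, 51]
after L3 α=3/4: [251/4, 717/4, 141/4]
after L4 α=7/8: [5207/32, 1081/32, 4705/32]
→ [163, 34, 147]


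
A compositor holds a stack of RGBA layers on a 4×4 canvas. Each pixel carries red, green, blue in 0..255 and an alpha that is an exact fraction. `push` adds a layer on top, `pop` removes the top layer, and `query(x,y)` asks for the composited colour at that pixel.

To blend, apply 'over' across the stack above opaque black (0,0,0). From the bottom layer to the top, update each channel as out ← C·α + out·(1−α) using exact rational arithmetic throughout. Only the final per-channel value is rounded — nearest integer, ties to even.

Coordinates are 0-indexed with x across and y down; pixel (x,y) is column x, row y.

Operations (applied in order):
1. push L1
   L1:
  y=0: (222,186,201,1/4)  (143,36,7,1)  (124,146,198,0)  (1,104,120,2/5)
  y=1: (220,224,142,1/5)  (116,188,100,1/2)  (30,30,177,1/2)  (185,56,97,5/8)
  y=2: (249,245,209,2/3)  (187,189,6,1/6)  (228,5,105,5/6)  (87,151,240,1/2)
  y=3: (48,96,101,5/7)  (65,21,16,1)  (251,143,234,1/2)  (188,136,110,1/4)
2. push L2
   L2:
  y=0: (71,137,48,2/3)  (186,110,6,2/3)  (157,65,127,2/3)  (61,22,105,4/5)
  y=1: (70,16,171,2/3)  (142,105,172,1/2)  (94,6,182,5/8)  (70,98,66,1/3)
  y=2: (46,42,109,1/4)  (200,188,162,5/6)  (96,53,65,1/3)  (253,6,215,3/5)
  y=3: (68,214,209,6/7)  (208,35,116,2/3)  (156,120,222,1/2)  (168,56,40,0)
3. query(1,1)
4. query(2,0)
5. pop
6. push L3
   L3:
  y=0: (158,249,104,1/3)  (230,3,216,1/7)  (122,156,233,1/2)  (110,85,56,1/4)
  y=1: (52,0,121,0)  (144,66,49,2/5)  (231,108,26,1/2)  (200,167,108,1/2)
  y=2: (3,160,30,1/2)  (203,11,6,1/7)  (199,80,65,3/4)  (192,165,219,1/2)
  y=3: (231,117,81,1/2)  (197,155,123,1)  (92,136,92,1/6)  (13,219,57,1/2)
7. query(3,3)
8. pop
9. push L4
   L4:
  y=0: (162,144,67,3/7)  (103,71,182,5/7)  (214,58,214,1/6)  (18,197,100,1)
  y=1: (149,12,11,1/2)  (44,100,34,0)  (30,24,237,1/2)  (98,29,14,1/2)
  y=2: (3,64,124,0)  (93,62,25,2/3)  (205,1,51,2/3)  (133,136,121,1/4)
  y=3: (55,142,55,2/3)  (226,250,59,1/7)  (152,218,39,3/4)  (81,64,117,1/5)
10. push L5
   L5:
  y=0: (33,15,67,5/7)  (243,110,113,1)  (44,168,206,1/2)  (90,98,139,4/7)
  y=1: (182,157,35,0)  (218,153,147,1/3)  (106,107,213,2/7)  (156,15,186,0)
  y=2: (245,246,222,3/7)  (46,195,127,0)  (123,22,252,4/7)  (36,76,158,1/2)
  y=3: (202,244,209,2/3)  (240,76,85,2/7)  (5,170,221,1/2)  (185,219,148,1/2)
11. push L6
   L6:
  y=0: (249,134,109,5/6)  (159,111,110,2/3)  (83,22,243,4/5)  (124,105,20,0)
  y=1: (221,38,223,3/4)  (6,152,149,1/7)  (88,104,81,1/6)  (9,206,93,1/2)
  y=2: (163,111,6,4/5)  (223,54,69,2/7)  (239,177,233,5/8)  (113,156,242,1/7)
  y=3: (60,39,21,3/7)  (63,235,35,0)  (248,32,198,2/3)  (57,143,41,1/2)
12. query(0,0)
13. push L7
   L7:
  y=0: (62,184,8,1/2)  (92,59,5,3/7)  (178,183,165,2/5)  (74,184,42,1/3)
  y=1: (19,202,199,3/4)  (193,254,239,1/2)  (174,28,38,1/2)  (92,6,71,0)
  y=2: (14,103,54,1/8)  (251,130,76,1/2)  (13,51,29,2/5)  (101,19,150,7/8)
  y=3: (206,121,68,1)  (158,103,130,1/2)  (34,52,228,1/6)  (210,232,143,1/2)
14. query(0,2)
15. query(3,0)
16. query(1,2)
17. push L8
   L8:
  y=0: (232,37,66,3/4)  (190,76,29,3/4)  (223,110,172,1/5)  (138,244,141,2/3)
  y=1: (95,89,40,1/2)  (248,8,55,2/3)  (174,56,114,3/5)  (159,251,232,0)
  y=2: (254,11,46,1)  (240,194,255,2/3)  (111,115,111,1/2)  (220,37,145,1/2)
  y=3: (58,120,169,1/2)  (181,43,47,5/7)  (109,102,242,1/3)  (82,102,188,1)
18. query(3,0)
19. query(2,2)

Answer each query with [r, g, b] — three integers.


query (1,1) [L1,L2] — begin 0,0,0
L1 α=1/2: [58, 94, 50]
L2 α=1/2: [100, 199/2, 111]
= [100, 100, 111]

at x=2,y=0 over L1,L2:
L1 α=0: [0, 0, 0]
L2 α=2/3: [314/3, 130/3, 254/3]
→ [105, 43, 85]

(3,3) stack=L1,L3; from [0,0,0]:
+L1 (α=1/4) → [47, 34, 55/2]
+L3 (α=1/2) → [30, 253/2, 169/4]
rounded: [30, 126, 42]

(0,0) stack=L1,L4,L5,L6; from [0,0,0]:
L1 α=1/4: [111/2, 93/2, 201/4]
L4 α=3/7: [708/7, 618/7, 402/7]
L5 α=5/7: [2571/49, 1761/49, 3149/49]
L6 α=5/6: [10596/49, 34591/294, 14927/147]
rounded: [216, 118, 102]

(0,2) stack=L1,L4,L5,L6,L7; from [0,0,0]:
L1 α=2/3: [166, 490/3, 418/3]
L4 α=0: [166, 490/3, 418/3]
L5 α=3/7: [1399/7, 4174/21, 3670/21]
L6 α=4/5: [5963/35, 13498/105, 4174/105]
L7 α=1/8: [6033/40, 15043/120, 623/15]
= [151, 125, 42]

at x=3,y=0 over L1,L4,L5,L6,L7:
+L1 (α=2/5) → [2/5, 208/5, 48]
+L4 (α=1) → [18, 197, 100]
+L5 (α=4/7) → [414/7, 983/7, 856/7]
+L6 (α=0) → [414/7, 983/7, 856/7]
+L7 (α=1/3) → [1346/21, 3254/21, 2006/21]
rounded: [64, 155, 96]

query (1,2) [L1,L4,L5,L6,L7] — begin 0,0,0
+L1 (α=1/6) → [187/6, 63/2, 1]
+L4 (α=2/3) → [1303/18, 311/6, 17]
+L5 (α=0) → [1303/18, 311/6, 17]
+L6 (α=2/7) → [14543/126, 2203/42, 223/7]
+L7 (α=1/2) → [46169/252, 7663/84, 755/14]
= [183, 91, 54]

at x=3,y=0 over L1,L4,L5,L6,L7,L8:
L1 α=2/5: [2/5, 208/5, 48]
L4 α=1: [18, 197, 100]
L5 α=4/7: [414/7, 983/7, 856/7]
L6 α=0: [414/7, 983/7, 856/7]
L7 α=1/3: [1346/21, 3254/21, 2006/21]
L8 α=2/3: [7142/63, 13502/63, 7928/63]
→ [113, 214, 126]

(2,2) stack=L1,L4,L5,L6,L7,L8; from [0,0,0]:
+L1 (α=5/6) → [190, 25/6, 175/2]
+L4 (α=2/3) → [200, 37/18, 379/6]
+L5 (α=4/7) → [156, 565/42, 2395/14]
+L6 (α=5/8) → [1663/8, 12955/112, 23495/112]
+L7 (α=2/5) → [5197/40, 50289/560, 76981/560]
+L8 (α=1/2) → [9637/80, 114689/1120, 139141/1120]
rounded: [120, 102, 124]


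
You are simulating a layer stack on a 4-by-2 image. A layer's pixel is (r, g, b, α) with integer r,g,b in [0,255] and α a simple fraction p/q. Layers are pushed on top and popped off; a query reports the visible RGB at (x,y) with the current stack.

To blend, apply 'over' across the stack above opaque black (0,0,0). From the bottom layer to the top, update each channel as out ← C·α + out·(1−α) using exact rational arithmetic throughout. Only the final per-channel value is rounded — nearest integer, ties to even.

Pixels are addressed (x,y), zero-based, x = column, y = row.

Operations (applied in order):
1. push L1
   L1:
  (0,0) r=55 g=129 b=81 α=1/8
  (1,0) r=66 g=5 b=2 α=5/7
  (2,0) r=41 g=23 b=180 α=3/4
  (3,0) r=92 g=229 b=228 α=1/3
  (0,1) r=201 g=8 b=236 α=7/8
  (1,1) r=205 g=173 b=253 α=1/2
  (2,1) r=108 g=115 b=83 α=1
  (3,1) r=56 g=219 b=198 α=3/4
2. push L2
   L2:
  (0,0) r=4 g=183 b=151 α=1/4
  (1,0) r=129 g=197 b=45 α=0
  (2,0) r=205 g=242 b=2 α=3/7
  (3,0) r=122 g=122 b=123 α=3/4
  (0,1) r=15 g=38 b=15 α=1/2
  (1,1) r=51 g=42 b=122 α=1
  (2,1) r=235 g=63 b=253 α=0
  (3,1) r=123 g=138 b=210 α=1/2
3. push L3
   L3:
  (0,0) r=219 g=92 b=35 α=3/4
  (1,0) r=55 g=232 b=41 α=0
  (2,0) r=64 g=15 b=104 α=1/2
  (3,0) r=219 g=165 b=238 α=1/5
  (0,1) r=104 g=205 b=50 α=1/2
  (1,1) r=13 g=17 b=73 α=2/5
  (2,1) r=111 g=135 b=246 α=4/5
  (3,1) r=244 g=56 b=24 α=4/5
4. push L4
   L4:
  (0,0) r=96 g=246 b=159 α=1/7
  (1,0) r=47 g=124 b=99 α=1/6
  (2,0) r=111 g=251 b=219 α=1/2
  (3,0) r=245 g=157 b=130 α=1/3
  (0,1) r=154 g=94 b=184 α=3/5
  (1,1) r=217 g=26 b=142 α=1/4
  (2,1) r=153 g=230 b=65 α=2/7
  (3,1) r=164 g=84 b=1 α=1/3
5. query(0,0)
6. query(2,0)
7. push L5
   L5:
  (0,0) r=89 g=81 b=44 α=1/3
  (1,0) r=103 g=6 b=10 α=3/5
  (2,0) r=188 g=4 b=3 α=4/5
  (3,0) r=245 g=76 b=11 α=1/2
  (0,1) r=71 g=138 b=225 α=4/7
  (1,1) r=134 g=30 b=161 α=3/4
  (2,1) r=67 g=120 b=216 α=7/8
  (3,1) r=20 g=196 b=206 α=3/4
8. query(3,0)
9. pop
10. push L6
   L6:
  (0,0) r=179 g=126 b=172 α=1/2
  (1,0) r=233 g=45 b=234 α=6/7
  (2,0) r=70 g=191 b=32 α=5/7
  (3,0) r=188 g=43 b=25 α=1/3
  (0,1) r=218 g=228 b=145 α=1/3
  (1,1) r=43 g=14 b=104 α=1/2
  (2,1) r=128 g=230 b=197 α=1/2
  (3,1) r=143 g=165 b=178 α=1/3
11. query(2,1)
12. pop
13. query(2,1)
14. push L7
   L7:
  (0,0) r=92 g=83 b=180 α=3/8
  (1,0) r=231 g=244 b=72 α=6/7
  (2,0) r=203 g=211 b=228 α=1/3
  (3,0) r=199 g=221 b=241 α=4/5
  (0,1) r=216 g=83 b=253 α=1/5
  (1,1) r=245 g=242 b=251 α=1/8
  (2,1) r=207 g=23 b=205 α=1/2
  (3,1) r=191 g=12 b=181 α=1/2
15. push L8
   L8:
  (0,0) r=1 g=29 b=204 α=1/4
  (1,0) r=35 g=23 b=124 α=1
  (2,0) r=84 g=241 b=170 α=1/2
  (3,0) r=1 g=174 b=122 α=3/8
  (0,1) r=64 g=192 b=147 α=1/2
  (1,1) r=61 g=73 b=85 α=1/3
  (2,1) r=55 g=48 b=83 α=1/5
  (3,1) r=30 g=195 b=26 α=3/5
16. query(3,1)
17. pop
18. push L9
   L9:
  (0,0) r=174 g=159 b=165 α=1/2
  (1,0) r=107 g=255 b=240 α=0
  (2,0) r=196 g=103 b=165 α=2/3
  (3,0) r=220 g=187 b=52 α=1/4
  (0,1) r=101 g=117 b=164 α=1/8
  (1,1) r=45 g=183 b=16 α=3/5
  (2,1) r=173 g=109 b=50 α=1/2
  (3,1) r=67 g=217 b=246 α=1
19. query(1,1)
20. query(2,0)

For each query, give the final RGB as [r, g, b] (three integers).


(0,0) stack=L1,L2,L3,L4; from [0,0,0]:
L1 α=1/8: [55/8, 129/8, 81/8]
L2 α=1/4: [197/32, 1851/32, 1451/32]
L3 α=3/4: [21221/128, 10683/128, 4811/128]
L4 α=1/7: [69807/448, 47793/448, 24609/448]
= [156, 107, 55]

at x=2,y=0 over L1,L2,L3,L4:
+L1 (α=3/4) → [123/4, 69/4, 135]
+L2 (α=3/7) → [738/7, 795/7, 78]
+L3 (α=1/2) → [593/7, 450/7, 91]
+L4 (α=1/2) → [685/7, 2207/14, 155]
rounded: [98, 158, 155]

query (3,0) [L1,L2,L3,L4,L5] — begin 0,0,0
+L1 (α=1/3) → [92/3, 229/3, 76]
+L2 (α=3/4) → [595/6, 1327/12, 445/4]
+L3 (α=1/5) → [1847/15, 1822/15, 683/5]
+L4 (α=1/3) → [7369/45, 5999/45, 672/5]
+L5 (α=1/2) → [9197/45, 9419/90, 727/10]
rounded: [204, 105, 73]

at x=2,y=1 over L1,L2,L3,L4,L6:
L1 α=1: [108, 115, 83]
L2 α=0: [108, 115, 83]
L3 α=4/5: [552/5, 131, 1067/5]
L4 α=2/7: [858/7, 1115/7, 171]
L6 α=1/2: [877/7, 2725/14, 184]
→ [125, 195, 184]

(2,1) stack=L1,L2,L3,L4; from [0,0,0]:
after L1 α=1: [108, 115, 83]
after L2 α=0: [108, 115, 83]
after L3 α=4/5: [552/5, 131, 1067/5]
after L4 α=2/7: [858/7, 1115/7, 171]
rounded: [123, 159, 171]

(3,1) stack=L1,L2,L3,L4,L7,L8; from [0,0,0]:
after L1 α=3/4: [42, 657/4, 297/2]
after L2 α=1/2: [165/2, 1209/8, 717/4]
after L3 α=4/5: [2117/10, 3001/40, 1101/20]
after L4 α=1/3: [979/5, 4681/60, 1111/30]
after L7 α=1/2: [967/5, 5401/120, 6541/60]
after L8 α=3/5: [2384/25, 40501/300, 8881/150]
= [95, 135, 59]

query (1,1) [L1,L2,L3,L4,L7,L9] — begin 0,0,0
after L1 α=1/2: [205/2, 173/2, 253/2]
after L2 α=1: [51, 42, 122]
after L3 α=2/5: [179/5, 32, 512/5]
after L4 α=1/4: [811/10, 61/2, 1123/10]
after L7 α=1/8: [8127/80, 911/16, 10371/80]
after L9 α=3/5: [13527/200, 5303/40, 12291/200]
→ [68, 133, 61]

at x=2,y=0 over L1,L2,L3,L4,L7,L9:
+L1 (α=3/4) → [123/4, 69/4, 135]
+L2 (α=3/7) → [738/7, 795/7, 78]
+L3 (α=1/2) → [593/7, 450/7, 91]
+L4 (α=1/2) → [685/7, 2207/14, 155]
+L7 (α=1/3) → [2791/21, 1228/7, 538/3]
+L9 (α=2/3) → [11023/63, 890/7, 1528/9]
→ [175, 127, 170]


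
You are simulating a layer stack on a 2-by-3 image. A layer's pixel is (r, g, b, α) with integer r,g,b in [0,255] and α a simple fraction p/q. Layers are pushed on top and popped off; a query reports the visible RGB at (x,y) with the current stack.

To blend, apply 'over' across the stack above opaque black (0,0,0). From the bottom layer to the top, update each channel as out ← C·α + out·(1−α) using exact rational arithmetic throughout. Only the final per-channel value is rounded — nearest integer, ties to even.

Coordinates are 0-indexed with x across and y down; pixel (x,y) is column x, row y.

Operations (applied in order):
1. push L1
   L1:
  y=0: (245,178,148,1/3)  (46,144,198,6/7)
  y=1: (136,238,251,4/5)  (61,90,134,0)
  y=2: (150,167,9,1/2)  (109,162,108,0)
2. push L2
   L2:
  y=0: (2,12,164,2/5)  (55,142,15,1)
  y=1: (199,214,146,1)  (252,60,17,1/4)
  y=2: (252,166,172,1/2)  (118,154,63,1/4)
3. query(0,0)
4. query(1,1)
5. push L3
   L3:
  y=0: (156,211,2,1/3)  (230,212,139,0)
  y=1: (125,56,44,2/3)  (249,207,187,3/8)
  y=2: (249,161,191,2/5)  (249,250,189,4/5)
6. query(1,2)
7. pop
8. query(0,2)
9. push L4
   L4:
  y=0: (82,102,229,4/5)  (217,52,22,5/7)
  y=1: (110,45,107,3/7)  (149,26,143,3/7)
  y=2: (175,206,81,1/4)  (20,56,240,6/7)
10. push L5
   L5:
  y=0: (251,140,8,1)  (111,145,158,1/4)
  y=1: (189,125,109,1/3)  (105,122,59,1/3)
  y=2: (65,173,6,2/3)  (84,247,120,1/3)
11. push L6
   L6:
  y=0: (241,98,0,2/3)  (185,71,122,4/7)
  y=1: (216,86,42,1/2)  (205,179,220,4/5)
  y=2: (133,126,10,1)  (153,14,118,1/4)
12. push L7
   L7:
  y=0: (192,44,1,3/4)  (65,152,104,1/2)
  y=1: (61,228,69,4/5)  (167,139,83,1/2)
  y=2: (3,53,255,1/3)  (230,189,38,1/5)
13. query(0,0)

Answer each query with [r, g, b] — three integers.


query (0,0) [L1,L2] — begin 0,0,0
L1 α=1/3: [245/3, 178/3, 148/3]
L2 α=2/5: [249/5, 202/5, 476/5]
= [50, 40, 95]

(1,1) stack=L1,L2; from [0,0,0]:
+L1 (α=0) → [0, 0, 0]
+L2 (α=1/4) → [63, 15, 17/4]
= [63, 15, 4]

(1,2) stack=L1,L2,L3; from [0,0,0]:
+L1 (α=0) → [0, 0, 0]
+L2 (α=1/4) → [59/2, 77/2, 63/4]
+L3 (α=4/5) → [2051/10, 2077/10, 3087/20]
= [205, 208, 154]

(0,2) stack=L1,L2; from [0,0,0]:
L1 α=1/2: [75, 167/2, 9/2]
L2 α=1/2: [327/2, 499/4, 353/4]
→ [164, 125, 88]

query (0,0) [L1,L2,L4,L5,L6,L7] — begin 0,0,0
+L1 (α=1/3) → [245/3, 178/3, 148/3]
+L2 (α=2/5) → [249/5, 202/5, 476/5]
+L4 (α=4/5) → [1889/25, 2242/25, 5056/25]
+L5 (α=1) → [251, 140, 8]
+L6 (α=2/3) → [733/3, 112, 8/3]
+L7 (α=3/4) → [2461/12, 61, 17/12]
→ [205, 61, 1]


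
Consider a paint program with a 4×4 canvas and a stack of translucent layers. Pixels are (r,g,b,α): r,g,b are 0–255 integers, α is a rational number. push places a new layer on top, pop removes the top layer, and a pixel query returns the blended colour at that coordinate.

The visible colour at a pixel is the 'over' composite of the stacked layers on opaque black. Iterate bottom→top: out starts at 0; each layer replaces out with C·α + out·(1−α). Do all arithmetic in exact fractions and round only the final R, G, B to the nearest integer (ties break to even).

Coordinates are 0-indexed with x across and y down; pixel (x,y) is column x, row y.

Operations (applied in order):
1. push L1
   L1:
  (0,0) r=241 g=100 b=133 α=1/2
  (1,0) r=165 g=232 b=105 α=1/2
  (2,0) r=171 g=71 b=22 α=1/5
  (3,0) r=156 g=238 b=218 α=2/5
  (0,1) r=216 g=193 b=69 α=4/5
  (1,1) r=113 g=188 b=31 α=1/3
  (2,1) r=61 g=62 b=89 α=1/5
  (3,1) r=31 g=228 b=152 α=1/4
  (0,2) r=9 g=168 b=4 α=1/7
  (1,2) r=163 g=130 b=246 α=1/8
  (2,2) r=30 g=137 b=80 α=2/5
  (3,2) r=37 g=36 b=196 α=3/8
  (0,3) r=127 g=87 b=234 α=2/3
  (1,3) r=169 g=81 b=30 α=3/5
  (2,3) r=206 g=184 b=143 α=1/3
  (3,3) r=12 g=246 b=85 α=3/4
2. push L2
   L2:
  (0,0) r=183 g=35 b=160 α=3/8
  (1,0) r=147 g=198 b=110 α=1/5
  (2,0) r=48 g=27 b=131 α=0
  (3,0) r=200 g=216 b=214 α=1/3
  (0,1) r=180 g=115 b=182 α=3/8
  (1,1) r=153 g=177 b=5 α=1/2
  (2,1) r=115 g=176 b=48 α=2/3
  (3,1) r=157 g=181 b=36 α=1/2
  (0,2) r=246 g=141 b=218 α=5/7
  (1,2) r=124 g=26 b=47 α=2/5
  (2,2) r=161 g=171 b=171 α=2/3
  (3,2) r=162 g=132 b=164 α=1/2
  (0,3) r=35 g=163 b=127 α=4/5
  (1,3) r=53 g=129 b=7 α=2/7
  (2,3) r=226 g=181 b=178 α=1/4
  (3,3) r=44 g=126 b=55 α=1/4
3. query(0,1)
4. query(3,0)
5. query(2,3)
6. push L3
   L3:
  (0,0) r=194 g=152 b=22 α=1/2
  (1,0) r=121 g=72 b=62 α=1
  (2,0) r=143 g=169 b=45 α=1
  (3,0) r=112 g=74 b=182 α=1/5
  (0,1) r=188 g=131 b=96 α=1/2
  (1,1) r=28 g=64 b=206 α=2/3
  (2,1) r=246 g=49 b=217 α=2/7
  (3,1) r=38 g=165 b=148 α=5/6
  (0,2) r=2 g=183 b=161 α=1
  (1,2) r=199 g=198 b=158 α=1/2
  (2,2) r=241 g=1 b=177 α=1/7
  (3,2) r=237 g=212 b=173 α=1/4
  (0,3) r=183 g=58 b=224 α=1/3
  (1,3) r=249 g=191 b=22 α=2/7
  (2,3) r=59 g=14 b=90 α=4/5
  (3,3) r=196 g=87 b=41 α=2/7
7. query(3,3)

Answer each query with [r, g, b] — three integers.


query (0,1) [L1,L2] — begin 0,0,0
+L1 (α=4/5) → [864/5, 772/5, 276/5]
+L2 (α=3/8) → [351/2, 1117/8, 411/4]
→ [176, 140, 103]

query (3,0) [L1,L2] — begin 0,0,0
+L1 (α=2/5) → [312/5, 476/5, 436/5]
+L2 (α=1/3) → [1624/15, 2032/15, 1942/15]
= [108, 135, 129]

(2,3) stack=L1,L2; from [0,0,0]:
after L1 α=1/3: [206/3, 184/3, 143/3]
after L2 α=1/4: [108, 365/4, 321/4]
rounded: [108, 91, 80]

query (3,3) [L1,L2,L3] — begin 0,0,0
after L1 α=3/4: [9, 369/2, 255/4]
after L2 α=1/4: [71/4, 1359/8, 985/16]
after L3 α=2/7: [1923/28, 8187/56, 891/16]
→ [69, 146, 56]


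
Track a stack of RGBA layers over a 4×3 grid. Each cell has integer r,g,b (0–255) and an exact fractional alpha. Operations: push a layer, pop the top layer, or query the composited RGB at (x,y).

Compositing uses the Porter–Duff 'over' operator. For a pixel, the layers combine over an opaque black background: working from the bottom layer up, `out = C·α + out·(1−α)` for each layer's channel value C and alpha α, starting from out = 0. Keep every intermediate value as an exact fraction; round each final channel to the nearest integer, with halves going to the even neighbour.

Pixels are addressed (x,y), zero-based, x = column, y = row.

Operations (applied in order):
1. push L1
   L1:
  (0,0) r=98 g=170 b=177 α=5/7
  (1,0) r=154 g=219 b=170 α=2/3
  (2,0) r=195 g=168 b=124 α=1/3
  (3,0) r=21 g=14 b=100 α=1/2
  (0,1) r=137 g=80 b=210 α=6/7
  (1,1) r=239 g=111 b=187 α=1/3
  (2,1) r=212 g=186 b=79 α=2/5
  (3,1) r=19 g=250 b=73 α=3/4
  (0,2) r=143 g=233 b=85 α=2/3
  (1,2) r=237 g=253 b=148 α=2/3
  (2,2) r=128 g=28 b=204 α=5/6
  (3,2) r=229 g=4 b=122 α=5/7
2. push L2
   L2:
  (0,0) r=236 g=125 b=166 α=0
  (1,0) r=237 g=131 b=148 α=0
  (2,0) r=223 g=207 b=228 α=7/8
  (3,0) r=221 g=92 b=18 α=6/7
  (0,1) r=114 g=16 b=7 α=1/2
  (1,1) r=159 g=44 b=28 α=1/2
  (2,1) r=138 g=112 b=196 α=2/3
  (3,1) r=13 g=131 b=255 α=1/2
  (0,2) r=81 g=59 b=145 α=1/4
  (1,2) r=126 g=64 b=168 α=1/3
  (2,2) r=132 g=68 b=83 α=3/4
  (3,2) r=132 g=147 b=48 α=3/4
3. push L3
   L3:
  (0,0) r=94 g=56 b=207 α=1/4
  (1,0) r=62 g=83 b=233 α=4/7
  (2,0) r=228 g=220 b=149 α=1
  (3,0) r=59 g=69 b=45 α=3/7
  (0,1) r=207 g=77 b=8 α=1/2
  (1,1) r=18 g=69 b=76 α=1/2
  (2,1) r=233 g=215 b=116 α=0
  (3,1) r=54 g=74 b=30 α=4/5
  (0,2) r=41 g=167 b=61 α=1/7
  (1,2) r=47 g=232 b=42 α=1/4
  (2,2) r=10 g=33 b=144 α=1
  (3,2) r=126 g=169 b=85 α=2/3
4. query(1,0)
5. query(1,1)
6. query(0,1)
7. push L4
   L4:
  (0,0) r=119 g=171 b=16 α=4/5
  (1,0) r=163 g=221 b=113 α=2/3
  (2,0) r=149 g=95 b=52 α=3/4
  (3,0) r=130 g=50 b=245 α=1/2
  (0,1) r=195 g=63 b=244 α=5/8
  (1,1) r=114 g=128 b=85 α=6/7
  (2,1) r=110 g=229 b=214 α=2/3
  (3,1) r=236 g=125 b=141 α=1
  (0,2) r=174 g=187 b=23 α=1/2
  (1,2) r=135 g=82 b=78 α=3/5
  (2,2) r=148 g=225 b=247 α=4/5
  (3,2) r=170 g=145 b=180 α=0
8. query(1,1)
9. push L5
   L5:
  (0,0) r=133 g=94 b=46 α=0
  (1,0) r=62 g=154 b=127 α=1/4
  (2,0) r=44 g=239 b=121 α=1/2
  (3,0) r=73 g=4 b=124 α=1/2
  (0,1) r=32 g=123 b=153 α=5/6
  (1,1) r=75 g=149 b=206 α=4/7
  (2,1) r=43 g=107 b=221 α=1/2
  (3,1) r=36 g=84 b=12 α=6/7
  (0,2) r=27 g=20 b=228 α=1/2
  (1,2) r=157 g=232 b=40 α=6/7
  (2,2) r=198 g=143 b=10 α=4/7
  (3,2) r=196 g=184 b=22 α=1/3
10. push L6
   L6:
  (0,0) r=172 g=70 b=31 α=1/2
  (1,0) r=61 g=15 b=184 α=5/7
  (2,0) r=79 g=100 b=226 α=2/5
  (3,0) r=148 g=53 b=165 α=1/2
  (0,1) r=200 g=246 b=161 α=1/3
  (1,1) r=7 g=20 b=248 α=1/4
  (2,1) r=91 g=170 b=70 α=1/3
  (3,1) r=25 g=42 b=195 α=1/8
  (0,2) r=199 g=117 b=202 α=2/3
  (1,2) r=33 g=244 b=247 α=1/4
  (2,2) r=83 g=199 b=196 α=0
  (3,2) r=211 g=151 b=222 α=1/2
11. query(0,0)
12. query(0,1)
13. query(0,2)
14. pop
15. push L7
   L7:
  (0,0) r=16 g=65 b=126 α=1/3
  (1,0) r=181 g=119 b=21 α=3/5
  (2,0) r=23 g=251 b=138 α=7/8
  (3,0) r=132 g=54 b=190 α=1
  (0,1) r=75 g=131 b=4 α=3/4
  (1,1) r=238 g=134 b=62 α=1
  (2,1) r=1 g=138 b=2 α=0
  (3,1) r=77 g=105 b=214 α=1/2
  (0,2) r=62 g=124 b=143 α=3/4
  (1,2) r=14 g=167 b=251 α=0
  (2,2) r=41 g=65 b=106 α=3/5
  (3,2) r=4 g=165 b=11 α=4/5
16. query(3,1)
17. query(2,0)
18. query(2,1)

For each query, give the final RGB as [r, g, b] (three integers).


query (1,0) [L1,L2,L3] — begin 0,0,0
+L1 (α=2/3) → [308/3, 146, 340/3]
+L2 (α=0) → [308/3, 146, 340/3]
+L3 (α=4/7) → [556/7, 110, 1272/7]
rounded: [79, 110, 182]

(1,1) stack=L1,L2,L3; from [0,0,0]:
after L1 α=1/3: [239/3, 37, 187/3]
after L2 α=1/2: [358/3, 81/2, 271/6]
after L3 α=1/2: [206/3, 219/4, 727/12]
= [69, 55, 61]

(0,1) stack=L1,L2,L3; from [0,0,0]:
+L1 (α=6/7) → [822/7, 480/7, 180]
+L2 (α=1/2) → [810/7, 296/7, 187/2]
+L3 (α=1/2) → [2259/14, 835/14, 203/4]
rounded: [161, 60, 51]

(1,1) stack=L1,L2,L3,L4; from [0,0,0]:
+L1 (α=1/3) → [239/3, 37, 187/3]
+L2 (α=1/2) → [358/3, 81/2, 271/6]
+L3 (α=1/2) → [206/3, 219/4, 727/12]
+L4 (α=6/7) → [2258/21, 3291/28, 6847/84]
→ [108, 118, 82]

query (0,0) [L1,L2,L3,L4,L5,L6] — begin 0,0,0
L1 α=5/7: [70, 850/7, 885/7]
L2 α=0: [70, 850/7, 885/7]
L3 α=1/4: [76, 1471/14, 1026/7]
L4 α=4/5: [552/5, 11047/70, 1474/35]
L5 α=0: [552/5, 11047/70, 1474/35]
L6 α=1/2: [706/5, 15947/140, 2559/70]
rounded: [141, 114, 37]

query (0,1) [L1,L2,L3,L4,L5,L6] — begin 0,0,0
after L1 α=6/7: [822/7, 480/7, 180]
after L2 α=1/2: [810/7, 296/7, 187/2]
after L3 α=1/2: [2259/14, 835/14, 203/4]
after L4 α=5/8: [20427/112, 6915/112, 5489/32]
after L5 α=5/6: [38347/672, 25265/224, 29969/192]
after L6 α=1/3: [105547/1008, 52817/336, 45425/288]
rounded: [105, 157, 158]

(0,2) stack=L1,L2,L3,L4,L5,L6; from [0,0,0]:
+L1 (α=2/3) → [286/3, 466/3, 170/3]
+L2 (α=1/4) → [367/4, 525/4, 315/4]
+L3 (α=1/7) → [169/2, 1909/14, 1067/14]
+L4 (α=1/2) → [517/4, 4527/28, 1389/28]
+L5 (α=1/2) → [625/8, 5087/56, 7773/56]
+L6 (α=2/3) → [3809/24, 18191/168, 30397/168]
= [159, 108, 181]

(3,1) stack=L1,L2,L3,L4,L5,L7; from [0,0,0]:
L1 α=3/4: [57/4, 375/2, 219/4]
L2 α=1/2: [109/8, 637/4, 1239/8]
L3 α=4/5: [1837/40, 1821/20, 2199/40]
L4 α=1: [236, 125, 141]
L5 α=6/7: [452/7, 629/7, 213/7]
L7 α=1/2: [991/14, 682/7, 1711/14]
= [71, 97, 122]

at x=2,y=0 over L1,L2,L3,L4,L5,L7:
+L1 (α=1/3) → [65, 56, 124/3]
+L2 (α=7/8) → [813/4, 1505/8, 614/3]
+L3 (α=1) → [228, 220, 149]
+L4 (α=3/4) → [675/4, 505/4, 305/4]
+L5 (α=1/2) → [851/8, 1461/8, 789/8]
+L7 (α=7/8) → [2139/64, 15517/64, 8517/64]
rounded: [33, 242, 133]

query (2,1) [L1,L2,L3,L4,L5,L7] — begin 0,0,0
L1 α=2/5: [424/5, 372/5, 158/5]
L2 α=2/3: [1804/15, 1492/15, 706/5]
L3 α=0: [1804/15, 1492/15, 706/5]
L4 α=2/3: [5104/45, 8362/45, 2846/15]
L5 α=1/2: [7039/90, 13177/90, 6161/30]
L7 α=0: [7039/90, 13177/90, 6161/30]
= [78, 146, 205]


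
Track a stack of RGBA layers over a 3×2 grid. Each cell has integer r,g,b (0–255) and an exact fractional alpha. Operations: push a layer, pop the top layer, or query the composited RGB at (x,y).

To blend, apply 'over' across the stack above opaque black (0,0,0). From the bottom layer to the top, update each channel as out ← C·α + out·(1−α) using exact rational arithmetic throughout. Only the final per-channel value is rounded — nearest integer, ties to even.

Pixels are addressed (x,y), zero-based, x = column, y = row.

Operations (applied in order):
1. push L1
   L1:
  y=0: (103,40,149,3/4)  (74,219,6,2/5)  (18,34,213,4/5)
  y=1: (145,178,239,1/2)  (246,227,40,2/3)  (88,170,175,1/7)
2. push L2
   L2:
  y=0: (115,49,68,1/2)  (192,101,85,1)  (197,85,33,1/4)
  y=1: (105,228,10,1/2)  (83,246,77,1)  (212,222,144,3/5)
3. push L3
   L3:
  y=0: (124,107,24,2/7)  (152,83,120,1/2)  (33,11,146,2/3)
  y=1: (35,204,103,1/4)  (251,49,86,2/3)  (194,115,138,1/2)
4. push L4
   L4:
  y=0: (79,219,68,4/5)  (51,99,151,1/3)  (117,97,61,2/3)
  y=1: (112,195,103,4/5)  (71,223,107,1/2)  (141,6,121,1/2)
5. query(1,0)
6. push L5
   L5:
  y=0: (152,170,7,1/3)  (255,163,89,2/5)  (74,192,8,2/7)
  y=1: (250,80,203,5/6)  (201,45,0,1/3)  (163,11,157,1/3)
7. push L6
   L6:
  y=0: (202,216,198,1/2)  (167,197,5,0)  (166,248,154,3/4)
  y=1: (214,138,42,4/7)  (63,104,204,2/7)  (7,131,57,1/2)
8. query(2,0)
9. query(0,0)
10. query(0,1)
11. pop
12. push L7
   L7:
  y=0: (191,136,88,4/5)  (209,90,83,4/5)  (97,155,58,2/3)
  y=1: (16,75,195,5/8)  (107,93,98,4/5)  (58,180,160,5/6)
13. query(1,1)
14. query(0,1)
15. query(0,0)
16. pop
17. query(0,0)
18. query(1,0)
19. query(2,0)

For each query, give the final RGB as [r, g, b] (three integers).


at x=1,y=0 over L1,L2,L3,L4:
+L1 (α=2/5) → [148/5, 438/5, 12/5]
+L2 (α=1) → [192, 101, 85]
+L3 (α=1/2) → [172, 92, 205/2]
+L4 (α=1/3) → [395/3, 283/3, 356/3]
→ [132, 94, 119]

query (2,0) [L1,L2,L3,L4,L5,L6] — begin 0,0,0
+L1 (α=4/5) → [72/5, 136/5, 852/5]
+L2 (α=1/4) → [1201/20, 833/20, 2721/20]
+L3 (α=2/3) → [2521/60, 1273/60, 8561/60]
+L4 (α=2/3) → [16561/180, 12913/180, 15881/180]
+L5 (α=2/7) → [3127/36, 26737/252, 2351/36]
+L6 (α=3/4) → [21055/144, 214225/1008, 18983/144]
→ [146, 213, 132]

query (0,0) [L1,L2,L3,L4,L5,L6] — begin 0,0,0
+L1 (α=3/4) → [309/4, 30, 447/4]
+L2 (α=1/2) → [769/8, 79/2, 719/8]
+L3 (α=2/7) → [5829/56, 823/14, 3979/56]
+L4 (α=4/5) → [4705/56, 13087/70, 19211/280]
+L5 (α=1/3) → [2987/28, 19037/105, 20191/420]
+L6 (α=1/2) → [8643/56, 41717/210, 103351/840]
rounded: [154, 199, 123]

(0,1) stack=L1,L2,L3,L4,L5,L6; from [0,0,0]:
after L1 α=1/2: [145/2, 89, 239/2]
after L2 α=1/2: [355/4, 317/2, 259/4]
after L3 α=1/4: [1205/16, 1359/8, 1189/16]
after L4 α=4/5: [8373/80, 7599/40, 7781/80]
after L5 α=5/6: [108373/480, 23599/240, 88981/480]
after L6 α=4/7: [245333/1120, 67759/560, 115861/1120]
= [219, 121, 103]

query (1,1) [L1,L2,L3,L4,L5,L7] — begin 0,0,0
L1 α=2/3: [164, 454/3, 80/3]
L2 α=1: [83, 246, 77]
L3 α=2/3: [195, 344/3, 83]
L4 α=1/2: [133, 1013/6, 95]
L5 α=1/3: [467/3, 1148/9, 190/3]
L7 α=4/5: [1751/15, 4496/45, 1366/15]
→ [117, 100, 91]

query (0,1) [L1,L2,L3,L4,L5,L7] — begin 0,0,0
+L1 (α=1/2) → [145/2, 89, 239/2]
+L2 (α=1/2) → [355/4, 317/2, 259/4]
+L3 (α=1/4) → [1205/16, 1359/8, 1189/16]
+L4 (α=4/5) → [8373/80, 7599/40, 7781/80]
+L5 (α=5/6) → [108373/480, 23599/240, 88981/480]
+L7 (α=5/8) → [121173/1280, 53599/640, 244981/1280]
rounded: [95, 84, 191]

at x=0,y=0 over L1,L2,L3,L4,L5,L7:
L1 α=3/4: [309/4, 30, 447/4]
L2 α=1/2: [769/8, 79/2, 719/8]
L3 α=2/7: [5829/56, 823/14, 3979/56]
L4 α=4/5: [4705/56, 13087/70, 19211/280]
L5 α=1/3: [2987/28, 19037/105, 20191/420]
L7 α=4/5: [24379/140, 76157/525, 168031/2100]
rounded: [174, 145, 80]

query (0,0) [L1,L2,L3,L4,L5] — begin 0,0,0
+L1 (α=3/4) → [309/4, 30, 447/4]
+L2 (α=1/2) → [769/8, 79/2, 719/8]
+L3 (α=2/7) → [5829/56, 823/14, 3979/56]
+L4 (α=4/5) → [4705/56, 13087/70, 19211/280]
+L5 (α=1/3) → [2987/28, 19037/105, 20191/420]
rounded: [107, 181, 48]

(1,0) stack=L1,L2,L3,L4,L5; from [0,0,0]:
+L1 (α=2/5) → [148/5, 438/5, 12/5]
+L2 (α=1) → [192, 101, 85]
+L3 (α=1/2) → [172, 92, 205/2]
+L4 (α=1/3) → [395/3, 283/3, 356/3]
+L5 (α=2/5) → [181, 609/5, 534/5]
= [181, 122, 107]

query (2,0) [L1,L2,L3,L4,L5] — begin 0,0,0
L1 α=4/5: [72/5, 136/5, 852/5]
L2 α=1/4: [1201/20, 833/20, 2721/20]
L3 α=2/3: [2521/60, 1273/60, 8561/60]
L4 α=2/3: [16561/180, 12913/180, 15881/180]
L5 α=2/7: [3127/36, 26737/252, 2351/36]
rounded: [87, 106, 65]


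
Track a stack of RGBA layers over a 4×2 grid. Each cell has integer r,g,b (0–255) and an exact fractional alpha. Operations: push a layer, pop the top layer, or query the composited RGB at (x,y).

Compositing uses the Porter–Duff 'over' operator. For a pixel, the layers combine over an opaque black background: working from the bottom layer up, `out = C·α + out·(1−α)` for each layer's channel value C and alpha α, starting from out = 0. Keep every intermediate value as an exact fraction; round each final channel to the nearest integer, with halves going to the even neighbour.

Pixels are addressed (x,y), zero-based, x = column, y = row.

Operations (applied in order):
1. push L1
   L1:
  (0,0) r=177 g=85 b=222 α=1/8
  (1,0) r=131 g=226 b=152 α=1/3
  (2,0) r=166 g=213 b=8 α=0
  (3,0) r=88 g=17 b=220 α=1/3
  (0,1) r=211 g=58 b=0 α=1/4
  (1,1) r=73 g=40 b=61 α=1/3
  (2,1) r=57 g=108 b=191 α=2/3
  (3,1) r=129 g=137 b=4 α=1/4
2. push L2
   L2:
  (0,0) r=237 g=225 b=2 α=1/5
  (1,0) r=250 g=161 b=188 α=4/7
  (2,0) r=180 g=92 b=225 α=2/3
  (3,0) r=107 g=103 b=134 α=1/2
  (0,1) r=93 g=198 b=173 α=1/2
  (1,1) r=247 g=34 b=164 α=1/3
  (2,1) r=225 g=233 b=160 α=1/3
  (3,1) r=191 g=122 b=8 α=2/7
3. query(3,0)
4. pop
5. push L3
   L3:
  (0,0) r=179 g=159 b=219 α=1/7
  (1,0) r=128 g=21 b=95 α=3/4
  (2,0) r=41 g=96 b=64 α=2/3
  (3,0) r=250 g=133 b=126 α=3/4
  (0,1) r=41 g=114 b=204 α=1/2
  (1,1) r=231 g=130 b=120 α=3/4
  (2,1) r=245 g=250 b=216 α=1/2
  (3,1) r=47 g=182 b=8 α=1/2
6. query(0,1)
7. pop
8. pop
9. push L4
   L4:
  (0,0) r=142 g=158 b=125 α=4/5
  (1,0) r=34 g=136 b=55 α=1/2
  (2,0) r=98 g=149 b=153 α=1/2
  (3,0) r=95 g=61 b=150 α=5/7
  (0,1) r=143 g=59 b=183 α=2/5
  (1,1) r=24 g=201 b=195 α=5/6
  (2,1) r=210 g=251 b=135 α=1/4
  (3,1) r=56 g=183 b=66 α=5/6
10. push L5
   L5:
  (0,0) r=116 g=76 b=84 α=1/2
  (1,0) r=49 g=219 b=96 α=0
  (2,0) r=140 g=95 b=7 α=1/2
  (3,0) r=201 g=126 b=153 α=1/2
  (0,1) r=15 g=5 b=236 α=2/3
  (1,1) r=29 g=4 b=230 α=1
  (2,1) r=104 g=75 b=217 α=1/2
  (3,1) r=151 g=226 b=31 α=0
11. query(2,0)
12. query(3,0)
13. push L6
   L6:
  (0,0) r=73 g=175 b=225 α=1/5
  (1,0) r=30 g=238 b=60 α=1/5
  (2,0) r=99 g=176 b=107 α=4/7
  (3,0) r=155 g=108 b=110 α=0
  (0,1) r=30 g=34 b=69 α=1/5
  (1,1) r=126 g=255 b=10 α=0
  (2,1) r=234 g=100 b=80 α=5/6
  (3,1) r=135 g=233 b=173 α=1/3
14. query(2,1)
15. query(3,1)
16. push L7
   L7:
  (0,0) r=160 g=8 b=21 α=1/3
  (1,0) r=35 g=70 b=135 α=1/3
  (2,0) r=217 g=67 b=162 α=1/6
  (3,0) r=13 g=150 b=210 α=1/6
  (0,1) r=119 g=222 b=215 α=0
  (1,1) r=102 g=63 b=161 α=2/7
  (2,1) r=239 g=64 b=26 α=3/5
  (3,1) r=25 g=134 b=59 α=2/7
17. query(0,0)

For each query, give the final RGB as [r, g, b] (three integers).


query (3,0) [L1,L2] — begin 0,0,0
L1 α=1/3: [88/3, 17/3, 220/3]
L2 α=1/2: [409/6, 163/3, 311/3]
= [68, 54, 104]

at x=0,y=1 over L1,L3:
after L1 α=1/4: [211/4, 29/2, 0]
after L3 α=1/2: [375/8, 257/4, 102]
→ [47, 64, 102]

(2,0) stack=L4,L5; from [0,0,0]:
after L4 α=1/2: [49, 149/2, 153/2]
after L5 α=1/2: [189/2, 339/4, 167/4]
→ [94, 85, 42]

query (3,0) [L4,L5] — begin 0,0,0
L4 α=5/7: [475/7, 305/7, 750/7]
L5 α=1/2: [941/7, 1187/14, 1821/14]
→ [134, 85, 130]

(2,1) stack=L4,L5,L6; from [0,0,0]:
L4 α=1/4: [105/2, 251/4, 135/4]
L5 α=1/2: [313/4, 551/8, 1003/8]
L6 α=5/6: [4993/24, 1517/16, 1401/16]
→ [208, 95, 88]

query (3,1) [L4,L5,L6] — begin 0,0,0
after L4 α=5/6: [140/3, 305/2, 55]
after L5 α=0: [140/3, 305/2, 55]
after L6 α=1/3: [685/9, 538/3, 283/3]
→ [76, 179, 94]

query (0,0) [L4,L5,L6,L7] — begin 0,0,0
L4 α=4/5: [568/5, 632/5, 100]
L5 α=1/2: [574/5, 506/5, 92]
L6 α=1/5: [2661/25, 2899/25, 593/5]
L7 α=1/3: [9322/75, 5998/75, 1291/15]
→ [124, 80, 86]


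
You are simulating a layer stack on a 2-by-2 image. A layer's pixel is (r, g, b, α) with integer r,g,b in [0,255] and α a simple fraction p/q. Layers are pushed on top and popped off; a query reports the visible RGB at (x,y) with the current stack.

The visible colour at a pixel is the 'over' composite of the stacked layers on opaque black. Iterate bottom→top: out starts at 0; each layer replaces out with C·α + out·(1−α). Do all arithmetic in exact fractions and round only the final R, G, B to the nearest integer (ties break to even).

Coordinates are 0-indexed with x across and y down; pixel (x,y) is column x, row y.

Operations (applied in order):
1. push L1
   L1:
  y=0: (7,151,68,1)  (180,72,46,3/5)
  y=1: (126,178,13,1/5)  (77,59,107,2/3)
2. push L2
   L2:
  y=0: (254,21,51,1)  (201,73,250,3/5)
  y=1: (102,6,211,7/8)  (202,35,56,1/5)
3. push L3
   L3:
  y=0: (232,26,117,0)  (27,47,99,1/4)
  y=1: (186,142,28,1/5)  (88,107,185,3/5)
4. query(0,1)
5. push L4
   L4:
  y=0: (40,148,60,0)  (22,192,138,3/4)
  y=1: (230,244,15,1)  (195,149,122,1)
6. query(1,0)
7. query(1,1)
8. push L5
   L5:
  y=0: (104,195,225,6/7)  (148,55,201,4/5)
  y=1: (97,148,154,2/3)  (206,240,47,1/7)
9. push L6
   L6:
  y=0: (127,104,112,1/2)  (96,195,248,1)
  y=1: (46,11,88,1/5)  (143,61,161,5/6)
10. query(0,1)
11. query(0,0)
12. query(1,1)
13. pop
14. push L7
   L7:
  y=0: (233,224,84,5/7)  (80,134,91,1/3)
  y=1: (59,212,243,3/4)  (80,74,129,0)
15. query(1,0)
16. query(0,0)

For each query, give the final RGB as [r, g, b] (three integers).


(0,1) stack=L1,L2,L3; from [0,0,0]:
after L1 α=1/5: [126/5, 178/5, 13/5]
after L2 α=7/8: [462/5, 97/10, 3699/20]
after L3 α=1/5: [2778/25, 904/25, 3839/25]
→ [111, 36, 154]

(1,0) stack=L1,L2,L3,L4; from [0,0,0]:
+L1 (α=3/5) → [108, 216/5, 138/5]
+L2 (α=3/5) → [819/5, 1527/25, 4026/25]
+L3 (α=1/4) → [648/5, 1439/25, 14553/100]
+L4 (α=3/4) → [489/10, 15839/100, 55953/400]
→ [49, 158, 140]

at x=1,y=1 over L1,L2,L3,L4:
+L1 (α=2/3) → [154/3, 118/3, 214/3]
+L2 (α=1/5) → [1222/15, 577/15, 1024/15]
+L3 (α=3/5) → [6404/75, 5969/75, 10373/75]
+L4 (α=1) → [195, 149, 122]
= [195, 149, 122]

(0,1) stack=L1,L2,L3,L4,L5,L6; from [0,0,0]:
L1 α=1/5: [126/5, 178/5, 13/5]
L2 α=7/8: [462/5, 97/10, 3699/20]
L3 α=1/5: [2778/25, 904/25, 3839/25]
L4 α=1: [230, 244, 15]
L5 α=2/3: [424/3, 180, 323/3]
L6 α=1/5: [1834/15, 731/5, 1556/15]
→ [122, 146, 104]

query (0,0) [L1,L2,L3,L4,L5,L6] — begin 0,0,0
after L1 α=1: [7, 151, 68]
after L2 α=1: [254, 21, 51]
after L3 α=0: [254, 21, 51]
after L4 α=0: [254, 21, 51]
after L5 α=6/7: [878/7, 1191/7, 1401/7]
after L6 α=1/2: [1767/14, 1919/14, 2185/14]
→ [126, 137, 156]

query (1,1) [L1,L2,L3,L4,L5,L6] — begin 0,0,0
after L1 α=2/3: [154/3, 118/3, 214/3]
after L2 α=1/5: [1222/15, 577/15, 1024/15]
after L3 α=3/5: [6404/75, 5969/75, 10373/75]
after L4 α=1: [195, 149, 122]
after L5 α=1/7: [1376/7, 162, 779/7]
after L6 α=5/6: [2127/14, 467/6, 1069/7]
→ [152, 78, 153]

(1,0) stack=L1,L2,L3,L4,L5,L7; from [0,0,0]:
after L1 α=3/5: [108, 216/5, 138/5]
after L2 α=3/5: [819/5, 1527/25, 4026/25]
after L3 α=1/4: [648/5, 1439/25, 14553/100]
after L4 α=3/4: [489/10, 15839/100, 55953/400]
after L5 α=4/5: [6409/50, 37839/500, 377553/2000]
after L7 α=1/3: [2803/25, 71339/750, 468553/3000]
= [112, 95, 156]

at x=0,y=0 over L1,L2,L3,L4,L5,L7:
+L1 (α=1) → [7, 151, 68]
+L2 (α=1) → [254, 21, 51]
+L3 (α=0) → [254, 21, 51]
+L4 (α=0) → [254, 21, 51]
+L5 (α=6/7) → [878/7, 1191/7, 1401/7]
+L7 (α=5/7) → [9911/49, 10222/49, 5742/49]
rounded: [202, 209, 117]


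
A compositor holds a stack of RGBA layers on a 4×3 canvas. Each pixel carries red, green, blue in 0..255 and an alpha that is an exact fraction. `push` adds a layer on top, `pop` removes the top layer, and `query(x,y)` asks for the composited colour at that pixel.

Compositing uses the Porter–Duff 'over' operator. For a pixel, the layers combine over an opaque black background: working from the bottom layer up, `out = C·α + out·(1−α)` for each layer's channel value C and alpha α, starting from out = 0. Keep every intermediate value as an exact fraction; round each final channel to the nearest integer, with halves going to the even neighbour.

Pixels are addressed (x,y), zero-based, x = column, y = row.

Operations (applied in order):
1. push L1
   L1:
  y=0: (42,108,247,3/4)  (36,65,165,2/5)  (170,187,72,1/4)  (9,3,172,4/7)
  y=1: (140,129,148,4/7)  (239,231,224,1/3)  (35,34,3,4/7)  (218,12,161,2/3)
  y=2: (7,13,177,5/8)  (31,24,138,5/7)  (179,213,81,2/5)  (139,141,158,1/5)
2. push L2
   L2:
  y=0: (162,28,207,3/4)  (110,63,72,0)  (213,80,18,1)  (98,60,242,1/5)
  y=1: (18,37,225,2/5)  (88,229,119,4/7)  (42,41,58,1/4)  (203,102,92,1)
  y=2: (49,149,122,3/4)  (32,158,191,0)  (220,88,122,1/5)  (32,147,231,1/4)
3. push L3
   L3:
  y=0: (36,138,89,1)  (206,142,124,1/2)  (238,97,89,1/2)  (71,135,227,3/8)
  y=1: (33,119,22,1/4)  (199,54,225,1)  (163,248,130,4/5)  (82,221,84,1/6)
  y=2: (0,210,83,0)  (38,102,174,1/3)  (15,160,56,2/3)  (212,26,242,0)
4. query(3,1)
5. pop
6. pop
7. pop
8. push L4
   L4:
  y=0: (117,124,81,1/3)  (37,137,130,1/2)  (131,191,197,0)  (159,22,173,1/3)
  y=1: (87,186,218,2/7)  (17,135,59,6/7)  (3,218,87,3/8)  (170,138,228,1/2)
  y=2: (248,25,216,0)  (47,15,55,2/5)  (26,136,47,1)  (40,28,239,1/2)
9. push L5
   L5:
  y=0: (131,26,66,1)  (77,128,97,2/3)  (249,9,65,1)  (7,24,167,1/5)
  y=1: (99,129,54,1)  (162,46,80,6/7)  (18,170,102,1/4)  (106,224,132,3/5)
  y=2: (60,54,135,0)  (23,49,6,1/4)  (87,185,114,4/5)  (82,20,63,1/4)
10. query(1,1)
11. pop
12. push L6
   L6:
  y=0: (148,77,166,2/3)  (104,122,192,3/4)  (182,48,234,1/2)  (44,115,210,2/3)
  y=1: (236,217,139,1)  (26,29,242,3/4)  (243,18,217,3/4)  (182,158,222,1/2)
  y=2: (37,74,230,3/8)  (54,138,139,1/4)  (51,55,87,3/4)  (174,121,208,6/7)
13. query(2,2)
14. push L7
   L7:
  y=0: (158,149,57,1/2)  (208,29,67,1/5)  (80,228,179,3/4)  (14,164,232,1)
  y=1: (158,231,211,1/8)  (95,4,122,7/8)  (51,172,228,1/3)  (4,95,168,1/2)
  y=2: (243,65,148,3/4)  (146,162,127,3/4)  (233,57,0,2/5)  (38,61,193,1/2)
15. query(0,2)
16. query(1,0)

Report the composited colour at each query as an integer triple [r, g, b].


at x=3,y=1 over L1,L2,L3:
L1 α=2/3: [436/3, 8, 322/3]
L2 α=1: [203, 102, 92]
L3 α=1/6: [1097/6, 731/6, 272/3]
→ [183, 122, 91]

at x=1,y=1 over L4,L5:
+L4 (α=6/7) → [102/7, 810/7, 354/7]
+L5 (α=6/7) → [6906/49, 2742/49, 3714/49]
= [141, 56, 76]

at x=2,y=2 over L4,L6:
+L4 (α=1) → [26, 136, 47]
+L6 (α=3/4) → [179/4, 301/4, 77]
= [45, 75, 77]

at x=0,y=2 over L4,L6,L7:
+L4 (α=0) → [0, 0, 0]
+L6 (α=3/8) → [111/8, 111/4, 345/4]
+L7 (α=3/4) → [5943/32, 891/16, 2121/16]
= [186, 56, 133]

(1,0) stack=L4,L6,L7; from [0,0,0]:
after L4 α=1/2: [37/2, 137/2, 65]
after L6 α=3/4: [661/8, 869/8, 641/4]
after L7 α=1/5: [1077/10, 927/10, 708/5]
rounded: [108, 93, 142]
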